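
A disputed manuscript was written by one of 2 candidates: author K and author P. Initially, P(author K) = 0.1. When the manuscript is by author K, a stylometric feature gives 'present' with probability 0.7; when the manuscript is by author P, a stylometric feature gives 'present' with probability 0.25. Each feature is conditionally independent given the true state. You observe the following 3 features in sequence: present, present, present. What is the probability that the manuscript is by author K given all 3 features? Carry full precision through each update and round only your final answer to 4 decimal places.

After 'present': P(author K) = 0.7·0.1000 / (0.7·0.1000 + 0.25·0.9000) ≈ 0.2373
After 'present': P(author K) = 0.7·0.2373 / (0.7·0.2373 + 0.25·0.7627) ≈ 0.4656
After 'present': P(author K) = 0.7·0.4656 / (0.7·0.4656 + 0.25·0.5344) ≈ 0.7092

0.7092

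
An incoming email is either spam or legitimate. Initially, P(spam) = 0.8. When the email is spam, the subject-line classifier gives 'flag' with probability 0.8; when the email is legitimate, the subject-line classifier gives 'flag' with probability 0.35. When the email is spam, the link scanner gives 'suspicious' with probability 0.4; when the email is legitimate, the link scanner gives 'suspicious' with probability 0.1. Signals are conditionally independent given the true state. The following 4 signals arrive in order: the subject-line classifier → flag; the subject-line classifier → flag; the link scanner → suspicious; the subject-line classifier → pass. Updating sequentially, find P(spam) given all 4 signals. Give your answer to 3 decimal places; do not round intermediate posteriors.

0.963

After the subject-line classifier='flag': P(spam) = 0.8·0.8000 / (0.8·0.8000 + 0.35·0.2000) ≈ 0.9014
After the subject-line classifier='flag': P(spam) = 0.8·0.9014 / (0.8·0.9014 + 0.35·0.0986) ≈ 0.9543
After the link scanner='suspicious': P(spam) = 0.4·0.9543 / (0.4·0.9543 + 0.1·0.0457) ≈ 0.9882
After the subject-line classifier='pass': P(spam) = 0.2·0.9882 / (0.2·0.9882 + 0.65·0.0118) ≈ 0.9626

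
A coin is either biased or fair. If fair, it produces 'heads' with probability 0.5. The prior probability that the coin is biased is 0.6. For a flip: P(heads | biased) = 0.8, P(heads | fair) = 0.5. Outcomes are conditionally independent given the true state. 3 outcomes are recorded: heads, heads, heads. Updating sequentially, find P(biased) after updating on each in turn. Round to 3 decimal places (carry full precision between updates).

After 'heads': P(biased) = 0.8·0.6000 / (0.8·0.6000 + 0.5·0.4000) ≈ 0.7059
After 'heads': P(biased) = 0.8·0.7059 / (0.8·0.7059 + 0.5·0.2941) ≈ 0.7934
After 'heads': P(biased) = 0.8·0.7934 / (0.8·0.7934 + 0.5·0.2066) ≈ 0.8600

0.860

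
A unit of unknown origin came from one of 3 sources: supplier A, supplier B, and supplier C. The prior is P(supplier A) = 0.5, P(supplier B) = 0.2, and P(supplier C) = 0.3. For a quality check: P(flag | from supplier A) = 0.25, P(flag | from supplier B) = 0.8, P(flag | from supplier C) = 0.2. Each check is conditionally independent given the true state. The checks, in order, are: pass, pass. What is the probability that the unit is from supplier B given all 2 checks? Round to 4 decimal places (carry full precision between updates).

0.0166

After 'pass': normaliser = 0.75·0.5000 + 0.2·0.2000 + 0.8·0.3000; P(supplier A) ≈ 0.5725, P(supplier B) ≈ 0.0611, P(supplier C) ≈ 0.3664
After 'pass': normaliser = 0.75·0.5725 + 0.2·0.0611 + 0.8·0.3664; P(supplier A) ≈ 0.5844, P(supplier B) ≈ 0.0166, P(supplier C) ≈ 0.3990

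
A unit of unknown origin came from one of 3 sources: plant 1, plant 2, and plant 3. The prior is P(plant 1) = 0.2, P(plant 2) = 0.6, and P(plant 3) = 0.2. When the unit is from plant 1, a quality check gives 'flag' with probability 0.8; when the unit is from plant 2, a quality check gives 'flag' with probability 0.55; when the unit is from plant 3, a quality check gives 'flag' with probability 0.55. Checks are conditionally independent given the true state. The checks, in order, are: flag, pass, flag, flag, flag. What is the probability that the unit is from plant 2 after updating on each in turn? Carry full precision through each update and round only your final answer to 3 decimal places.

After 'flag': normaliser = 0.8·0.2000 + 0.55·0.6000 + 0.55·0.2000; P(plant 1) ≈ 0.2667, P(plant 2) ≈ 0.5500, P(plant 3) ≈ 0.1833
After 'pass': normaliser = 0.2·0.2667 + 0.45·0.5500 + 0.45·0.1833; P(plant 1) ≈ 0.1391, P(plant 2) ≈ 0.6457, P(plant 3) ≈ 0.2152
After 'flag': normaliser = 0.8·0.1391 + 0.55·0.6457 + 0.55·0.2152; P(plant 1) ≈ 0.1903, P(plant 2) ≈ 0.6072, P(plant 3) ≈ 0.2024
After 'flag': normaliser = 0.8·0.1903 + 0.55·0.6072 + 0.55·0.2024; P(plant 1) ≈ 0.2548, P(plant 2) ≈ 0.5589, P(plant 3) ≈ 0.1863
After 'flag': normaliser = 0.8·0.2548 + 0.55·0.5589 + 0.55·0.1863; P(plant 1) ≈ 0.3322, P(plant 2) ≈ 0.5009, P(plant 3) ≈ 0.1670

0.501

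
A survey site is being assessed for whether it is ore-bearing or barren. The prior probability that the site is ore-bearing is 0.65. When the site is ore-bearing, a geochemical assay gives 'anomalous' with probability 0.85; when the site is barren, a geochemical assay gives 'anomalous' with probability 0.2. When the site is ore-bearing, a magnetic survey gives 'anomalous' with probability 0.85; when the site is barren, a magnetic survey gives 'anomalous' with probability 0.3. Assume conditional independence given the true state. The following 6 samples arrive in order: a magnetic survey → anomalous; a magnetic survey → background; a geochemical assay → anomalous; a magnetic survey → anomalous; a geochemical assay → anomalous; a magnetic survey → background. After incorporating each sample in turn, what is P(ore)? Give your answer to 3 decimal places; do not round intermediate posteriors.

Apply Bayes' rule sequentially, carrying P(ore) forward.
After a magnetic survey='anomalous': P(ore) = 0.85·0.6500 / (0.85·0.6500 + 0.3·0.3500) ≈ 0.8403
After a magnetic survey='background': P(ore) = 0.15·0.8403 / (0.15·0.8403 + 0.7·0.1597) ≈ 0.5300
After a geochemical assay='anomalous': P(ore) = 0.85·0.5300 / (0.85·0.5300 + 0.2·0.4700) ≈ 0.8274
After a magnetic survey='anomalous': P(ore) = 0.85·0.8274 / (0.85·0.8274 + 0.3·0.1726) ≈ 0.9314
After a geochemical assay='anomalous': P(ore) = 0.85·0.9314 / (0.85·0.9314 + 0.2·0.0686) ≈ 0.9830
After a magnetic survey='background': P(ore) = 0.15·0.9830 / (0.15·0.9830 + 0.7·0.0170) ≈ 0.9252

0.925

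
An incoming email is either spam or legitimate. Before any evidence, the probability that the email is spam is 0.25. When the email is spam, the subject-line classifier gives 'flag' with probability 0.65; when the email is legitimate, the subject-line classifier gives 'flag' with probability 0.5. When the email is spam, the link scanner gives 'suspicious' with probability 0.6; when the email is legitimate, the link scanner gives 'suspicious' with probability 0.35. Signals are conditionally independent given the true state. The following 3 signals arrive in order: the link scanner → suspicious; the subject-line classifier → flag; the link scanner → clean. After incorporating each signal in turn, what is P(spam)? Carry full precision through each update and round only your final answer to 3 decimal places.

After the link scanner='suspicious': P(spam) = 0.6·0.2500 / (0.6·0.2500 + 0.35·0.7500) ≈ 0.3636
After the subject-line classifier='flag': P(spam) = 0.65·0.3636 / (0.65·0.3636 + 0.5·0.6364) ≈ 0.4262
After the link scanner='clean': P(spam) = 0.4·0.4262 / (0.4·0.4262 + 0.65·0.5738) ≈ 0.3137

0.314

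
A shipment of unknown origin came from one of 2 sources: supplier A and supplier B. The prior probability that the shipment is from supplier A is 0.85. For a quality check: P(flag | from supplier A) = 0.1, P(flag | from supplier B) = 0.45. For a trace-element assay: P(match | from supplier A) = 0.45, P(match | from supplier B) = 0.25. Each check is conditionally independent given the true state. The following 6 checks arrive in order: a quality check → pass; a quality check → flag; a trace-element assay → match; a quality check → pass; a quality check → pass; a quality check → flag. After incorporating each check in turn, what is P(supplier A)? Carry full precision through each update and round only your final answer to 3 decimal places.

Each posterior becomes the prior for the next update.
After a quality check='pass': P(supplier A) = 0.9·0.8500 / (0.9·0.8500 + 0.55·0.1500) ≈ 0.9027
After a quality check='flag': P(supplier A) = 0.1·0.9027 / (0.1·0.9027 + 0.45·0.0973) ≈ 0.6733
After a trace-element assay='match': P(supplier A) = 0.45·0.6733 / (0.45·0.6733 + 0.25·0.3267) ≈ 0.7876
After a quality check='pass': P(supplier A) = 0.9·0.7876 / (0.9·0.7876 + 0.55·0.2124) ≈ 0.8585
After a quality check='pass': P(supplier A) = 0.9·0.8585 / (0.9·0.8585 + 0.55·0.1415) ≈ 0.9085
After a quality check='flag': P(supplier A) = 0.1·0.9085 / (0.1·0.9085 + 0.45·0.0915) ≈ 0.6882

0.688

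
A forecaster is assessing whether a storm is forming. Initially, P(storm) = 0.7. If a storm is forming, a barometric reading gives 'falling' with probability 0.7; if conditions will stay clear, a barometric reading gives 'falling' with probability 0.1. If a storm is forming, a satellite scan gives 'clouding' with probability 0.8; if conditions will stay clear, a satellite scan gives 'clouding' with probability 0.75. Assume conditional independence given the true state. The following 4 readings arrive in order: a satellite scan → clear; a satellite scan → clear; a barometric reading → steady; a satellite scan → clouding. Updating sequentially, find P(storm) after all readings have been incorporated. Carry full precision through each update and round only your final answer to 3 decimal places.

0.347

After a satellite scan='clear': P(storm) = 0.2·0.7000 / (0.2·0.7000 + 0.25·0.3000) ≈ 0.6512
After a satellite scan='clear': P(storm) = 0.2·0.6512 / (0.2·0.6512 + 0.25·0.3488) ≈ 0.5989
After a barometric reading='steady': P(storm) = 0.3·0.5989 / (0.3·0.5989 + 0.9·0.4011) ≈ 0.3323
After a satellite scan='clouding': P(storm) = 0.8·0.3323 / (0.8·0.3323 + 0.75·0.6677) ≈ 0.3468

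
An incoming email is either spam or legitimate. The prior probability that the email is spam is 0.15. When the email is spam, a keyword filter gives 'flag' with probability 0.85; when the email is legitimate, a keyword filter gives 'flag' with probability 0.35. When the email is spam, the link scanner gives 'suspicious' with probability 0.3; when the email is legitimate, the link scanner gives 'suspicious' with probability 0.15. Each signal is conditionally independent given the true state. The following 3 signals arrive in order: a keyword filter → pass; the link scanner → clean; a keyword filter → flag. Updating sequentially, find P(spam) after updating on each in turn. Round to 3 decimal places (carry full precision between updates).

After a keyword filter='pass': P(spam) = 0.15·0.1500 / (0.15·0.1500 + 0.65·0.8500) ≈ 0.0391
After the link scanner='clean': P(spam) = 0.7·0.0391 / (0.7·0.0391 + 0.85·0.9609) ≈ 0.0324
After a keyword filter='flag': P(spam) = 0.85·0.0324 / (0.85·0.0324 + 0.35·0.9676) ≈ 0.0753

0.075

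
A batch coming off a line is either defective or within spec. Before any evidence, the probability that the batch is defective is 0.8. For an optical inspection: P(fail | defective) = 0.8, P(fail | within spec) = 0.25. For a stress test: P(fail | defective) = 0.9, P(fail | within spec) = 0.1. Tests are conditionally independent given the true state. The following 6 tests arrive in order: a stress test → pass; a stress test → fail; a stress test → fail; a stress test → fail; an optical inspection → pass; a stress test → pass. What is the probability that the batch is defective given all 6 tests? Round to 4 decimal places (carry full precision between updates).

After a stress test='pass': P(defective) = 0.1·0.8000 / (0.1·0.8000 + 0.9·0.2000) ≈ 0.3077
After a stress test='fail': P(defective) = 0.9·0.3077 / (0.9·0.3077 + 0.1·0.6923) ≈ 0.8000
After a stress test='fail': P(defective) = 0.9·0.8000 / (0.9·0.8000 + 0.1·0.2000) ≈ 0.9730
After a stress test='fail': P(defective) = 0.9·0.9730 / (0.9·0.9730 + 0.1·0.0270) ≈ 0.9969
After an optical inspection='pass': P(defective) = 0.2·0.9969 / (0.2·0.9969 + 0.75·0.0031) ≈ 0.9886
After a stress test='pass': P(defective) = 0.1·0.9886 / (0.1·0.9886 + 0.9·0.0114) ≈ 0.9057

0.9057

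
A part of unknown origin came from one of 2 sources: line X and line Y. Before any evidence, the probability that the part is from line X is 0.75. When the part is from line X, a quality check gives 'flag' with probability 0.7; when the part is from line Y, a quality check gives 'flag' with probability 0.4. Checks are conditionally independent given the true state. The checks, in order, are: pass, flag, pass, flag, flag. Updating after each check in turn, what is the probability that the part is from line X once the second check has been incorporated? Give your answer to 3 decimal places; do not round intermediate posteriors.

0.724

After 'pass': P(line X) = 0.3·0.7500 / (0.3·0.7500 + 0.6·0.2500) ≈ 0.6000
After 'flag': P(line X) = 0.7·0.6000 / (0.7·0.6000 + 0.4·0.4000) ≈ 0.7241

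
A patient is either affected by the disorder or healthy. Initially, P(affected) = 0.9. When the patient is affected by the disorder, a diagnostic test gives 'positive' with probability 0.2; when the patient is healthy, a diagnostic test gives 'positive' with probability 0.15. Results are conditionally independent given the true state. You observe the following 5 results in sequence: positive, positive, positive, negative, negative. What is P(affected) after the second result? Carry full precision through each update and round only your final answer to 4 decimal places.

After 'positive': P(affected) = 0.2·0.9000 / (0.2·0.9000 + 0.15·0.1000) ≈ 0.9231
After 'positive': P(affected) = 0.2·0.9231 / (0.2·0.9231 + 0.15·0.0769) ≈ 0.9412

0.9412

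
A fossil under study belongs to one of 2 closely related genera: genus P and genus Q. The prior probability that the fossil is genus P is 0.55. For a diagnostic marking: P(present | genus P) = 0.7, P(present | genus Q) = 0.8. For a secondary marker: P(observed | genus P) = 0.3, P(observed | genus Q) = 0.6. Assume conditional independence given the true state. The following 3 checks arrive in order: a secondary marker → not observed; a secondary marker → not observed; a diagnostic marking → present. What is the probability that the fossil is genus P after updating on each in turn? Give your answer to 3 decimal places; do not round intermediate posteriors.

0.766

Each posterior becomes the prior for the next update.
After a secondary marker='not observed': P(genus P) = 0.7·0.5500 / (0.7·0.5500 + 0.4·0.4500) ≈ 0.6814
After a secondary marker='not observed': P(genus P) = 0.7·0.6814 / (0.7·0.6814 + 0.4·0.3186) ≈ 0.7892
After a diagnostic marking='present': P(genus P) = 0.7·0.7892 / (0.7·0.7892 + 0.8·0.2108) ≈ 0.7661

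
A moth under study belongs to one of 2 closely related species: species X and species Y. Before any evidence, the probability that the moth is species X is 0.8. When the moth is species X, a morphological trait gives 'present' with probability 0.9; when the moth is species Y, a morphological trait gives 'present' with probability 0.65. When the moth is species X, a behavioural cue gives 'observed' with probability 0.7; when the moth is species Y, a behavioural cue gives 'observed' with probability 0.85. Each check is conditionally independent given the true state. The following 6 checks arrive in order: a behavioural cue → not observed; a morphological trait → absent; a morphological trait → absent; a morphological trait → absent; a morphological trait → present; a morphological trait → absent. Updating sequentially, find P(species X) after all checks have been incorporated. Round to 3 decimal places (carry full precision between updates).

0.069

After a behavioural cue='not observed': P(species X) = 0.3·0.8000 / (0.3·0.8000 + 0.15·0.2000) ≈ 0.8889
After a morphological trait='absent': P(species X) = 0.1·0.8889 / (0.1·0.8889 + 0.35·0.1111) ≈ 0.6957
After a morphological trait='absent': P(species X) = 0.1·0.6957 / (0.1·0.6957 + 0.35·0.3043) ≈ 0.3951
After a morphological trait='absent': P(species X) = 0.1·0.3951 / (0.1·0.3951 + 0.35·0.6049) ≈ 0.1572
After a morphological trait='present': P(species X) = 0.9·0.1572 / (0.9·0.1572 + 0.65·0.8428) ≈ 0.2053
After a morphological trait='absent': P(species X) = 0.1·0.2053 / (0.1·0.2053 + 0.35·0.7947) ≈ 0.0687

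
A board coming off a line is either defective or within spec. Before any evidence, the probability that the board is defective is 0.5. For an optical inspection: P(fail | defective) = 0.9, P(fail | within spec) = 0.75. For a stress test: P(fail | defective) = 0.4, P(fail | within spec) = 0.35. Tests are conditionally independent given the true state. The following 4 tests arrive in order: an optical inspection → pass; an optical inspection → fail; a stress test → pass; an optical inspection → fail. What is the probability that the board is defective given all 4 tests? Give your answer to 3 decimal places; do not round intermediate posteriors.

0.347

After an optical inspection='pass': P(defective) = 0.1·0.5000 / (0.1·0.5000 + 0.25·0.5000) ≈ 0.2857
After an optical inspection='fail': P(defective) = 0.9·0.2857 / (0.9·0.2857 + 0.75·0.7143) ≈ 0.3243
After a stress test='pass': P(defective) = 0.6·0.3243 / (0.6·0.3243 + 0.65·0.6757) ≈ 0.3070
After an optical inspection='fail': P(defective) = 0.9·0.3070 / (0.9·0.3070 + 0.75·0.6930) ≈ 0.3471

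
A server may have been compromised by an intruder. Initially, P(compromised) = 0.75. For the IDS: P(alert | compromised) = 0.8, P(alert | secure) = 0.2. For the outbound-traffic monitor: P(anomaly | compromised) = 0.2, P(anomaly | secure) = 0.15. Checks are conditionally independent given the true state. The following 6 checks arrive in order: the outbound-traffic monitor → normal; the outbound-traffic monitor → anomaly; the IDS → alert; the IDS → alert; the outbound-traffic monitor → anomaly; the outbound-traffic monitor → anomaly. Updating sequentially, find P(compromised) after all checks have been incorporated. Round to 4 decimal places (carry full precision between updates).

0.9907

After the outbound-traffic monitor='normal': P(compromised) = 0.8·0.7500 / (0.8·0.7500 + 0.85·0.2500) ≈ 0.7385
After the outbound-traffic monitor='anomaly': P(compromised) = 0.2·0.7385 / (0.2·0.7385 + 0.15·0.2615) ≈ 0.7901
After the IDS='alert': P(compromised) = 0.8·0.7901 / (0.8·0.7901 + 0.2·0.2099) ≈ 0.9377
After the IDS='alert': P(compromised) = 0.8·0.9377 / (0.8·0.9377 + 0.2·0.0623) ≈ 0.9837
After the outbound-traffic monitor='anomaly': P(compromised) = 0.2·0.9837 / (0.2·0.9837 + 0.15·0.0163) ≈ 0.9877
After the outbound-traffic monitor='anomaly': P(compromised) = 0.2·0.9877 / (0.2·0.9877 + 0.15·0.0123) ≈ 0.9907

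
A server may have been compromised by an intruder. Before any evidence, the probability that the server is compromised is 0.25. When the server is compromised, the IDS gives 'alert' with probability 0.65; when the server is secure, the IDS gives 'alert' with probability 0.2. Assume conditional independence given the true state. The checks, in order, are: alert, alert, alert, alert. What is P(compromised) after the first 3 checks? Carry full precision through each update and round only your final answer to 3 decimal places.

0.920

After 'alert': P(compromised) = 0.65·0.2500 / (0.65·0.2500 + 0.2·0.7500) ≈ 0.5200
After 'alert': P(compromised) = 0.65·0.5200 / (0.65·0.5200 + 0.2·0.4800) ≈ 0.7788
After 'alert': P(compromised) = 0.65·0.7788 / (0.65·0.7788 + 0.2·0.2212) ≈ 0.9196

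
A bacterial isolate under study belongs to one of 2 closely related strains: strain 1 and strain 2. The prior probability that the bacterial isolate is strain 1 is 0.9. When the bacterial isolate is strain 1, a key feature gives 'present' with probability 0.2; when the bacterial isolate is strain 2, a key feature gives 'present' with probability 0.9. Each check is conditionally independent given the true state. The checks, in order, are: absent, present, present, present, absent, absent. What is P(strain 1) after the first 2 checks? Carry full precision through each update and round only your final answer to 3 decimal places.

Apply Bayes' rule sequentially, carrying P(strain 1) forward.
After 'absent': P(strain 1) = 0.8·0.9000 / (0.8·0.9000 + 0.1·0.1000) ≈ 0.9863
After 'present': P(strain 1) = 0.2·0.9863 / (0.2·0.9863 + 0.9·0.0137) ≈ 0.9412

0.941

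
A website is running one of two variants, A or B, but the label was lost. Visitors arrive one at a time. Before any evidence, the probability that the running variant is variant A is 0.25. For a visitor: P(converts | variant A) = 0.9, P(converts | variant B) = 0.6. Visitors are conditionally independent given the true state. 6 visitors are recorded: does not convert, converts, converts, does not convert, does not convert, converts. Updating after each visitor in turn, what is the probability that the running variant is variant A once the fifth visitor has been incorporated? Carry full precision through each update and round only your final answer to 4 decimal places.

After 'does not convert': P(A) = 0.1·0.2500 / (0.1·0.2500 + 0.4·0.7500) ≈ 0.0769
After 'converts': P(A) = 0.9·0.0769 / (0.9·0.0769 + 0.6·0.9231) ≈ 0.1111
After 'converts': P(A) = 0.9·0.1111 / (0.9·0.1111 + 0.6·0.8889) ≈ 0.1579
After 'does not convert': P(A) = 0.1·0.1579 / (0.1·0.1579 + 0.4·0.8421) ≈ 0.0448
After 'does not convert': P(A) = 0.1·0.0448 / (0.1·0.0448 + 0.4·0.9552) ≈ 0.0116

0.0116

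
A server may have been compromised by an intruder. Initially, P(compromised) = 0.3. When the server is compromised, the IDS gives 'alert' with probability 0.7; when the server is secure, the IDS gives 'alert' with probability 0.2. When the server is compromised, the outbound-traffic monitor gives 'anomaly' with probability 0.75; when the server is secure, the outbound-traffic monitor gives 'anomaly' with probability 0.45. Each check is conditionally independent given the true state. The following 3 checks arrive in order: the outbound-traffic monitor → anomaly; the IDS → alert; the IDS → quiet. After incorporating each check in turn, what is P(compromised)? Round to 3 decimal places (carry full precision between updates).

After the outbound-traffic monitor='anomaly': P(compromised) = 0.75·0.3000 / (0.75·0.3000 + 0.45·0.7000) ≈ 0.4167
After the IDS='alert': P(compromised) = 0.7·0.4167 / (0.7·0.4167 + 0.2·0.5833) ≈ 0.7143
After the IDS='quiet': P(compromised) = 0.3·0.7143 / (0.3·0.7143 + 0.8·0.2857) ≈ 0.4839

0.484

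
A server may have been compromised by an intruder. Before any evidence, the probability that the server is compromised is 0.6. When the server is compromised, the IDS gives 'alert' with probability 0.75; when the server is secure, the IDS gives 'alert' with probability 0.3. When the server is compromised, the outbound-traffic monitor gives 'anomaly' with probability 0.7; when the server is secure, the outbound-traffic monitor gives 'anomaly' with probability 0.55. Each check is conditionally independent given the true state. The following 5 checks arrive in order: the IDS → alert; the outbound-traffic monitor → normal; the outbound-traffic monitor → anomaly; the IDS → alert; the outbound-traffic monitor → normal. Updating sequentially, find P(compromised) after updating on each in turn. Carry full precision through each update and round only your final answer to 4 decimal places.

0.8413

After the IDS='alert': P(compromised) = 0.75·0.6000 / (0.75·0.6000 + 0.3·0.4000) ≈ 0.7895
After the outbound-traffic monitor='normal': P(compromised) = 0.3·0.7895 / (0.3·0.7895 + 0.45·0.2105) ≈ 0.7143
After the outbound-traffic monitor='anomaly': P(compromised) = 0.7·0.7143 / (0.7·0.7143 + 0.55·0.2857) ≈ 0.7609
After the IDS='alert': P(compromised) = 0.75·0.7609 / (0.75·0.7609 + 0.3·0.2391) ≈ 0.8883
After the outbound-traffic monitor='normal': P(compromised) = 0.3·0.8883 / (0.3·0.8883 + 0.45·0.1117) ≈ 0.8413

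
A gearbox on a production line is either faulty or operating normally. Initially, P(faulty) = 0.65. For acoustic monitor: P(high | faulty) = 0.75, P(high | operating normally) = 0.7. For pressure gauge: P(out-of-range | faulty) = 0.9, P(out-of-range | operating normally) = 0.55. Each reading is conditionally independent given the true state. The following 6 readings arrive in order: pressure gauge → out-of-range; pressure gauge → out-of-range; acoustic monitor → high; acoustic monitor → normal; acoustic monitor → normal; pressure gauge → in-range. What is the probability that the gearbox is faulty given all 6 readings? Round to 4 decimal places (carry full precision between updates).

Apply Bayes' rule sequentially, carrying P(faulty) forward.
After pressure gauge='out-of-range': P(faulty) = 0.9·0.6500 / (0.9·0.6500 + 0.55·0.3500) ≈ 0.7524
After pressure gauge='out-of-range': P(faulty) = 0.9·0.7524 / (0.9·0.7524 + 0.55·0.2476) ≈ 0.8326
After acoustic monitor='high': P(faulty) = 0.75·0.8326 / (0.75·0.8326 + 0.7·0.1674) ≈ 0.8420
After acoustic monitor='normal': P(faulty) = 0.25·0.8420 / (0.25·0.8420 + 0.3·0.1580) ≈ 0.8162
After acoustic monitor='normal': P(faulty) = 0.25·0.8162 / (0.25·0.8162 + 0.3·0.1838) ≈ 0.7872
After pressure gauge='in-range': P(faulty) = 0.1·0.7872 / (0.1·0.7872 + 0.45·0.2128) ≈ 0.4512

0.4512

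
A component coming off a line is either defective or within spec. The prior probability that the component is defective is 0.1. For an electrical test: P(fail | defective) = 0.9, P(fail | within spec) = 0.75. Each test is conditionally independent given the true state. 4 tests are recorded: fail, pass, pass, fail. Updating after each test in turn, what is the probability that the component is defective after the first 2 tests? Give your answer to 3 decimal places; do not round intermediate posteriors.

0.051

After 'fail': P(defective) = 0.9·0.1000 / (0.9·0.1000 + 0.75·0.9000) ≈ 0.1176
After 'pass': P(defective) = 0.1·0.1176 / (0.1·0.1176 + 0.25·0.8824) ≈ 0.0506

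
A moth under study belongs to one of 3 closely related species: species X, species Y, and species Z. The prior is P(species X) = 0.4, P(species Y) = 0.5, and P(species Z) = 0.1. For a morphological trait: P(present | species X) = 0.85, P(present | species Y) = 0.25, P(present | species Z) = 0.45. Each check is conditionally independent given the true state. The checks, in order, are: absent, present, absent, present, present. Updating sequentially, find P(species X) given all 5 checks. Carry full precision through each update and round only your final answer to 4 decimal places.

0.4360

Each posterior becomes the prior for the next update.
After 'absent': normaliser = 0.15·0.4000 + 0.75·0.5000 + 0.55·0.1000; P(species X) ≈ 0.1224, P(species Y) ≈ 0.7653, P(species Z) ≈ 0.1122
After 'present': normaliser = 0.85·0.1224 + 0.25·0.7653 + 0.45·0.1122; P(species X) ≈ 0.3009, P(species Y) ≈ 0.5531, P(species Z) ≈ 0.1460
After 'absent': normaliser = 0.15·0.3009 + 0.75·0.5531 + 0.55·0.1460; P(species X) ≈ 0.0835, P(species Y) ≈ 0.7678, P(species Z) ≈ 0.1486
After 'present': normaliser = 0.85·0.0835 + 0.25·0.7678 + 0.45·0.1486; P(species X) ≈ 0.2153, P(species Y) ≈ 0.5819, P(species Z) ≈ 0.2028
After 'present': normaliser = 0.85·0.2153 + 0.25·0.5819 + 0.45·0.2028; P(species X) ≈ 0.4360, P(species Y) ≈ 0.3466, P(species Z) ≈ 0.2174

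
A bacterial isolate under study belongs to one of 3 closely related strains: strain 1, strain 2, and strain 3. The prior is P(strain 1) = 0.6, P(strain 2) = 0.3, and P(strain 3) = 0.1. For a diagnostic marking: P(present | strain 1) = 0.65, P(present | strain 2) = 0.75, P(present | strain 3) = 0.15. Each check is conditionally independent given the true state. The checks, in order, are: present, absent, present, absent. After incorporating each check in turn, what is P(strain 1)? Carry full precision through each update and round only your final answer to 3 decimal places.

0.718

After 'present': normaliser = 0.65·0.6000 + 0.75·0.3000 + 0.15·0.1000; P(strain 1) ≈ 0.6190, P(strain 2) ≈ 0.3571, P(strain 3) ≈ 0.0238
After 'absent': normaliser = 0.35·0.6190 + 0.25·0.3571 + 0.85·0.0238; P(strain 1) ≈ 0.6642, P(strain 2) ≈ 0.2737, P(strain 3) ≈ 0.0620
After 'present': normaliser = 0.65·0.6642 + 0.75·0.2737 + 0.15·0.0620; P(strain 1) ≈ 0.6680, P(strain 2) ≈ 0.3176, P(strain 3) ≈ 0.0144
After 'absent': normaliser = 0.35·0.6680 + 0.25·0.3176 + 0.85·0.0144; P(strain 1) ≈ 0.7184, P(strain 2) ≈ 0.2440, P(strain 3) ≈ 0.0376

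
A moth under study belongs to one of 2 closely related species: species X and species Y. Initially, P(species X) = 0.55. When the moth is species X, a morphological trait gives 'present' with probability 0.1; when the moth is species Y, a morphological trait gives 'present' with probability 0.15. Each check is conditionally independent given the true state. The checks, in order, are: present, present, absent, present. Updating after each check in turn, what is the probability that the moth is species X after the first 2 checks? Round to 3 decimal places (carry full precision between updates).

Apply Bayes' rule sequentially, carrying P(species X) forward.
After 'present': P(species X) = 0.1·0.5500 / (0.1·0.5500 + 0.15·0.4500) ≈ 0.4490
After 'present': P(species X) = 0.1·0.4490 / (0.1·0.4490 + 0.15·0.5510) ≈ 0.3520

0.352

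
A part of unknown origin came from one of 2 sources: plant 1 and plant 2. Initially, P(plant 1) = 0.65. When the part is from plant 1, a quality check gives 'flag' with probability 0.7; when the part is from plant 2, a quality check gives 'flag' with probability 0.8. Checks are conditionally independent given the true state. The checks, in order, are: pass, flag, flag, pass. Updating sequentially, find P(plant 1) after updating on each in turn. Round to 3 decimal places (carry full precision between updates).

Each posterior becomes the prior for the next update.
After 'pass': P(plant 1) = 0.3·0.6500 / (0.3·0.6500 + 0.2·0.3500) ≈ 0.7358
After 'flag': P(plant 1) = 0.7·0.7358 / (0.7·0.7358 + 0.8·0.2642) ≈ 0.7091
After 'flag': P(plant 1) = 0.7·0.7091 / (0.7·0.7091 + 0.8·0.2909) ≈ 0.6808
After 'pass': P(plant 1) = 0.3·0.6808 / (0.3·0.6808 + 0.2·0.3192) ≈ 0.7619

0.762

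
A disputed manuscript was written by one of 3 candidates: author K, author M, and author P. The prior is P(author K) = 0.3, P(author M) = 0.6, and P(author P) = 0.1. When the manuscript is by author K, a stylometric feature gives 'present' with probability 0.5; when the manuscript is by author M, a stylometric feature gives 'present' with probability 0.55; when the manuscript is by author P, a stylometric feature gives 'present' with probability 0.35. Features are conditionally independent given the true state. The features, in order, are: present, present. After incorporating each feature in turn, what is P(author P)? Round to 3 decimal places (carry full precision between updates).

After 'present': normaliser = 0.5·0.3000 + 0.55·0.6000 + 0.35·0.1000; P(author K) ≈ 0.2913, P(author M) ≈ 0.6408, P(author P) ≈ 0.0680
After 'present': normaliser = 0.5·0.2913 + 0.55·0.6408 + 0.35·0.0680; P(author K) ≈ 0.2791, P(author M) ≈ 0.6753, P(author P) ≈ 0.0456

0.046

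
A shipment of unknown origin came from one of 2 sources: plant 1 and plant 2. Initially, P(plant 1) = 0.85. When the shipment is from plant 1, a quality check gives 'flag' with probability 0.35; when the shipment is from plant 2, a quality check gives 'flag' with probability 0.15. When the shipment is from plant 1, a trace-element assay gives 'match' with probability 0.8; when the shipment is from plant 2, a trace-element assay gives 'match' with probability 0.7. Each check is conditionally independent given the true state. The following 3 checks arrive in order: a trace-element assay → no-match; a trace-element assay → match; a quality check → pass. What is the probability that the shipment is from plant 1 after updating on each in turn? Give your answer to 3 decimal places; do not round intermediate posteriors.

0.768

After a trace-element assay='no-match': P(plant 1) = 0.2·0.8500 / (0.2·0.8500 + 0.3·0.1500) ≈ 0.7907
After a trace-element assay='match': P(plant 1) = 0.8·0.7907 / (0.8·0.7907 + 0.7·0.2093) ≈ 0.8119
After a quality check='pass': P(plant 1) = 0.65·0.8119 / (0.65·0.8119 + 0.85·0.1881) ≈ 0.7675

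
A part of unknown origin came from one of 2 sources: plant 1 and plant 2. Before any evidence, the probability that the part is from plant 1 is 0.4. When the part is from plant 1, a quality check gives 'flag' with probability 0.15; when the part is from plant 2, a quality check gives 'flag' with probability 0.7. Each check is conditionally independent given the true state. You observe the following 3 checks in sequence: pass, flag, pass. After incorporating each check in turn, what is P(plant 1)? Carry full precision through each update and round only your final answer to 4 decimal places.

Each posterior becomes the prior for the next update.
After 'pass': P(plant 1) = 0.85·0.4000 / (0.85·0.4000 + 0.3·0.6000) ≈ 0.6538
After 'flag': P(plant 1) = 0.15·0.6538 / (0.15·0.6538 + 0.7·0.3462) ≈ 0.2881
After 'pass': P(plant 1) = 0.85·0.2881 / (0.85·0.2881 + 0.3·0.7119) ≈ 0.5342

0.5342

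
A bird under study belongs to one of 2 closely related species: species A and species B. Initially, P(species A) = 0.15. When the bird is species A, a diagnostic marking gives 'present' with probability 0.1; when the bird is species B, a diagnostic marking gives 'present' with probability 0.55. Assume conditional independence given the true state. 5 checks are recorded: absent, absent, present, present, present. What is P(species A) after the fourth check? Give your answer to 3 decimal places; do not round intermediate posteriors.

Each posterior becomes the prior for the next update.
After 'absent': P(species A) = 0.9·0.1500 / (0.9·0.1500 + 0.45·0.8500) ≈ 0.2609
After 'absent': P(species A) = 0.9·0.2609 / (0.9·0.2609 + 0.45·0.7391) ≈ 0.4138
After 'present': P(species A) = 0.1·0.4138 / (0.1·0.4138 + 0.55·0.5862) ≈ 0.1137
After 'present': P(species A) = 0.1·0.1137 / (0.1·0.1137 + 0.55·0.8863) ≈ 0.0228

0.023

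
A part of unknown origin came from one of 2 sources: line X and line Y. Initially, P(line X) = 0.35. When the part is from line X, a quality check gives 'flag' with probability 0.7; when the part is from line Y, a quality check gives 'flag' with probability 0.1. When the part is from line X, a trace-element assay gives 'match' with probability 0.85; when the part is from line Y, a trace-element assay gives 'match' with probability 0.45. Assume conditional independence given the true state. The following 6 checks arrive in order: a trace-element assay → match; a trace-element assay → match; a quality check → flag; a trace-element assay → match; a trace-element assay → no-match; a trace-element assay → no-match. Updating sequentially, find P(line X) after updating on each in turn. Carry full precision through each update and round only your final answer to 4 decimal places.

0.6539

After a trace-element assay='match': P(line X) = 0.85·0.3500 / (0.85·0.3500 + 0.45·0.6500) ≈ 0.5042
After a trace-element assay='match': P(line X) = 0.85·0.5042 / (0.85·0.5042 + 0.45·0.4958) ≈ 0.6577
After a quality check='flag': P(line X) = 0.7·0.6577 / (0.7·0.6577 + 0.1·0.3423) ≈ 0.9308
After a trace-element assay='match': P(line X) = 0.85·0.9308 / (0.85·0.9308 + 0.45·0.0692) ≈ 0.9621
After a trace-element assay='no-match': P(line X) = 0.15·0.9621 / (0.15·0.9621 + 0.55·0.0379) ≈ 0.8739
After a trace-element assay='no-match': P(line X) = 0.15·0.8739 / (0.15·0.8739 + 0.55·0.1261) ≈ 0.6539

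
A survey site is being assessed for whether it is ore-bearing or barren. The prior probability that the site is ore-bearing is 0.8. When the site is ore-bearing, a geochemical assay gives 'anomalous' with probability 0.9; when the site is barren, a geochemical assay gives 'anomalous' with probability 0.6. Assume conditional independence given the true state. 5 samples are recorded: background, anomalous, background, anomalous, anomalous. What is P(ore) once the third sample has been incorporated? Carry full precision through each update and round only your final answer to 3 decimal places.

0.273

After 'background': P(ore) = 0.1·0.8000 / (0.1·0.8000 + 0.4·0.2000) ≈ 0.5000
After 'anomalous': P(ore) = 0.9·0.5000 / (0.9·0.5000 + 0.6·0.5000) ≈ 0.6000
After 'background': P(ore) = 0.1·0.6000 / (0.1·0.6000 + 0.4·0.4000) ≈ 0.2727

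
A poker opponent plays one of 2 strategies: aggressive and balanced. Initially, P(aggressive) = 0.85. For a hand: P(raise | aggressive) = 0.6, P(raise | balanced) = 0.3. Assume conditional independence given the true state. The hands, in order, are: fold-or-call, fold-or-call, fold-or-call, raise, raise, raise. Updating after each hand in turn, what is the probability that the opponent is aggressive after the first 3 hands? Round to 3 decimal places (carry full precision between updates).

0.514

After 'fold-or-call': P(aggressive) = 0.4·0.8500 / (0.4·0.8500 + 0.7·0.1500) ≈ 0.7640
After 'fold-or-call': P(aggressive) = 0.4·0.7640 / (0.4·0.7640 + 0.7·0.2360) ≈ 0.6492
After 'fold-or-call': P(aggressive) = 0.4·0.6492 / (0.4·0.6492 + 0.7·0.3508) ≈ 0.5139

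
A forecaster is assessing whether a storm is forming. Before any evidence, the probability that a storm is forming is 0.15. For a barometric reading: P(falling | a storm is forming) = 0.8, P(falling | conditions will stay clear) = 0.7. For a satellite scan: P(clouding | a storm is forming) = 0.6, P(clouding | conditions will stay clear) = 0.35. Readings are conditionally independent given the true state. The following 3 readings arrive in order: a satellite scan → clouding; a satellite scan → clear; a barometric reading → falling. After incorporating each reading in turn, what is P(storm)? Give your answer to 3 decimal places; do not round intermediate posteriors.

Each posterior becomes the prior for the next update.
After a satellite scan='clouding': P(storm) = 0.6·0.1500 / (0.6·0.1500 + 0.35·0.8500) ≈ 0.2323
After a satellite scan='clear': P(storm) = 0.4·0.2323 / (0.4·0.2323 + 0.65·0.7677) ≈ 0.1569
After a barometric reading='falling': P(storm) = 0.8·0.1569 / (0.8·0.1569 + 0.7·0.8431) ≈ 0.1754

0.175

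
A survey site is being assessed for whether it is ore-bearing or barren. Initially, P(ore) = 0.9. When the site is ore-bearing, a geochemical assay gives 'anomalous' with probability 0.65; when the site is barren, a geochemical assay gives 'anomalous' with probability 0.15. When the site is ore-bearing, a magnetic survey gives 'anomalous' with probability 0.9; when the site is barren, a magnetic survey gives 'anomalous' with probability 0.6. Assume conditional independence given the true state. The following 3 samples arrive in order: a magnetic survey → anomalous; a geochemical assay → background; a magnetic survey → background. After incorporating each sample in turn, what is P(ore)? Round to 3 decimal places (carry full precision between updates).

Each posterior becomes the prior for the next update.
After a magnetic survey='anomalous': P(ore) = 0.9·0.9000 / (0.9·0.9000 + 0.6·0.1000) ≈ 0.9310
After a geochemical assay='background': P(ore) = 0.35·0.9310 / (0.35·0.9310 + 0.85·0.0690) ≈ 0.8475
After a magnetic survey='background': P(ore) = 0.1·0.8475 / (0.1·0.8475 + 0.4·0.1525) ≈ 0.5815

0.582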